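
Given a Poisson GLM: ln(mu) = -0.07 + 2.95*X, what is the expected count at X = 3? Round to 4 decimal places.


Compute eta = -0.07 + 2.95 * 3 = 8.7800.
Apply inverse link: mu = e^8.7800 = 6502.8772.

6502.8772


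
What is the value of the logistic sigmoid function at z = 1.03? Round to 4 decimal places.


exp(-1.0300) = 0.3570.
1 + exp(-z) = 1.3570.
sigmoid = 1/1.3570 = 0.7369.

0.7369


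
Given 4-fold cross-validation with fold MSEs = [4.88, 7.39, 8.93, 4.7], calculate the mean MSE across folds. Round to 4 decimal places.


Sum of fold MSEs = 25.9000.
Average = 25.9000 / 4 = 6.4750.

6.4750


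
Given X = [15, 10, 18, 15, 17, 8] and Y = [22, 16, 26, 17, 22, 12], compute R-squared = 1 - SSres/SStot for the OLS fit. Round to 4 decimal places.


After computing the OLS fit (b0=2.9937, b1=1.1691):
SSres = 21.0782, SStot = 128.8333.
R^2 = 1 - 21.0782/128.8333 = 0.8364.

0.8364


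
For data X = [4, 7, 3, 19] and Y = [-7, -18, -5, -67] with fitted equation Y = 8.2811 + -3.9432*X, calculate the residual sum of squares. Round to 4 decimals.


For each point, residual = actual - predicted.
Residuals: [0.4917, 1.3213, -1.4515, -0.3603].
Sum of squared residuals = 4.2243.

4.2243


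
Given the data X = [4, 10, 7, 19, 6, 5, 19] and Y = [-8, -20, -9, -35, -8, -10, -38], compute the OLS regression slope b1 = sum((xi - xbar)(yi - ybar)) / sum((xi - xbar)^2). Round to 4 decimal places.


The sample means are xbar = 10.0000 and ybar = -18.2857.
Compute S_xx = 248.0000 and S_xy = -500.0000.
Slope b1 = S_xy / S_xx = -500.0000 / 248.0000 = -2.0161.

-2.0161


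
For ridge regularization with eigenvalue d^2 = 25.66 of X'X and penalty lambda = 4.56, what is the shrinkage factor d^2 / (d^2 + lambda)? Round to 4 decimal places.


Denominator = d^2 + lambda = 25.66 + 4.56 = 30.2200.
Shrinkage = 25.66 / 30.2200 = 0.8491.

0.8491


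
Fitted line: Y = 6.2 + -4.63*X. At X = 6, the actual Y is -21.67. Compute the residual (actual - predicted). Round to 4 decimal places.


Predicted = 6.2 + -4.63 * 6 = -21.5800.
Residual = -21.67 - -21.5800 = -0.0900.

-0.0900


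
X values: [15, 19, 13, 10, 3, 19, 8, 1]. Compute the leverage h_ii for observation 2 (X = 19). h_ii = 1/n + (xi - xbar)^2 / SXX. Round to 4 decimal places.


Mean of X: xbar = 11.0000.
SXX = 322.0000.
For X = 19: h = 1/8 + (19 - 11.0000)^2/322.0000 = 0.3238.

0.3238


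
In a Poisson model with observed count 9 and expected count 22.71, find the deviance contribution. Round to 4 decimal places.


First: ln(9/22.71) = -0.925581.
Then: 9 * -0.925581 = -8.330229.
y - mu = 9 - 22.71 = -13.71.
D = 2(-8.330229 - -13.71) = 10.759542, which rounds to 10.7595.

10.7595


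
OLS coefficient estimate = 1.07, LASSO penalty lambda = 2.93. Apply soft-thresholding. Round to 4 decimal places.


Absolute value: |1.07| = 1.07.
Compare to lambda = 2.93.
Since |beta| <= lambda, the coefficient is set to 0.

0.0000


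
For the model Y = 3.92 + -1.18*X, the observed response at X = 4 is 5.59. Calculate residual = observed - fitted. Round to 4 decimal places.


Fitted value at X = 4 is yhat = 3.92 + -1.18*4 = -0.8000.
Residual = 5.59 - -0.8000 = 6.3900.

6.3900


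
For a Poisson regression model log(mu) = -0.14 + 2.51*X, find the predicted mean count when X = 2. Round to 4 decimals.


Linear predictor: eta = -0.14 + (2.51)(2) = 4.8800.
Expected count: mu = exp(4.8800) = 131.6307.

131.6307


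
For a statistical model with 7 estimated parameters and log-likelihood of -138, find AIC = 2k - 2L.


AIC = 2*7 - 2*(-138).
= 14 + 276 = 290.

290


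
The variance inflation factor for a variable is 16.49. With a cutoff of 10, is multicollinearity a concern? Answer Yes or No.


Compare VIF = 16.49 to the threshold of 10.
16.49 >= 10, so the answer is Yes.

Yes


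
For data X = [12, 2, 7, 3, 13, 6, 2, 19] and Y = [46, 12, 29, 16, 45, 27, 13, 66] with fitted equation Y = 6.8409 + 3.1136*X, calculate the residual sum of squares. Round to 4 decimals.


For each point, residual = actual - predicted.
Residuals: [1.7959, -1.0681, 0.3639, -0.1817, -2.3177, 1.4775, -0.0681, 0.0007].
Sum of squared residuals = 12.0909.

12.0909


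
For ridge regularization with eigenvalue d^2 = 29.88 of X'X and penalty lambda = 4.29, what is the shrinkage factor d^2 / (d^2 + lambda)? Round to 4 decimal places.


Compute the denominator: 29.88 + 4.29 = 34.1700.
Shrinkage factor = 29.88 / 34.1700 = 0.8745.

0.8745


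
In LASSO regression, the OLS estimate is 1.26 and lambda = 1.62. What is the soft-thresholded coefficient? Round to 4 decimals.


Absolute value: |1.26| = 1.26.
Compare to lambda = 1.62.
Since |beta| <= lambda, the coefficient is set to 0.

0.0000


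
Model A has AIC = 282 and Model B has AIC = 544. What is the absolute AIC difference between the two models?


|AIC_A - AIC_B| = |282 - 544| = 262.
Model A is preferred (lower AIC).

262


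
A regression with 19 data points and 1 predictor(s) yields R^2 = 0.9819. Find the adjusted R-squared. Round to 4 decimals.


Using the formula:
(1 - 0.9819) = 0.0181.
Multiply by 18/17: 0.0181 * 18 = 0.3258, then 0.3258 / 17 = 0.0192.
Adj R^2 = 1 - 0.0192 = 0.9808.

0.9808


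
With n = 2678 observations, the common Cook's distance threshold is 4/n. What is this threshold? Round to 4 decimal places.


Cook's distance cutoff = 4/n = 4/2678.
= 0.0015.

0.0015


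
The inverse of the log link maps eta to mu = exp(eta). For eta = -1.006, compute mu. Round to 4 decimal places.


mu = exp(eta) = exp(-1.006).
= 0.3657.

0.3657


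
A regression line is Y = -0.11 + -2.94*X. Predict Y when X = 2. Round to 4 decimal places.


Predicted value:
Y = -0.11 + (-2.94)(2) = -0.11 + -5.8800 = -5.9900.

-5.9900


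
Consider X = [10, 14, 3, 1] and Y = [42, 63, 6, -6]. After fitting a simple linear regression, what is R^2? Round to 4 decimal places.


The fitted line is Y = -10.5955 + 5.2636*X.
SSres = 1.1045, SStot = 3048.7500.
R^2 = 1 - SSres/SStot = 0.9996.

0.9996


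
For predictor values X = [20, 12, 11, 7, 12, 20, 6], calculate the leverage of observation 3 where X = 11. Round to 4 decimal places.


Compute xbar = 12.5714 with n = 7 observations.
SXX = 187.7143.
Leverage = 1/7 + (11 - 12.5714)^2/187.7143 = 0.1560.

0.1560


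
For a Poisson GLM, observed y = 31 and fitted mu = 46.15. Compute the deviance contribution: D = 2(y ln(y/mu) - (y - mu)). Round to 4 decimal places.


y/mu = 31/46.15 = 0.671723 (approx.), and ln(31/46.15) = -0.397910.
y * ln(y/mu) = 31 * -0.397910 = -12.335210.
y - mu = -15.15.
D = 2 * (-12.335210 - -15.15) = 5.629580, which rounds to 5.6296.

5.6296


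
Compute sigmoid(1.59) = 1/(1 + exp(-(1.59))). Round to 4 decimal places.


exp(-1.5900) = 0.2039.
1 + exp(-z) = 1.2039.
sigmoid = 1/1.2039 = 0.8306.

0.8306


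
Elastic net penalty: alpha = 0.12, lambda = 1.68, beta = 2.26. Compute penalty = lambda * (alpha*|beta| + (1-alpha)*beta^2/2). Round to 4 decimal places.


L1 component = 0.12 * |2.26| = 0.2712.
L2 component = 0.88 * 2.26^2 / 2 = 2.2473.
Penalty = 1.68 * (0.2712 + 2.2473) = 1.68 * 2.5185 = 4.2312.

4.2312


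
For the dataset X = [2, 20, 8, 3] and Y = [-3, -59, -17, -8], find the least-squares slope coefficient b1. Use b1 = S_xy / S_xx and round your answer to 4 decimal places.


First compute the means: xbar = 8.2500, ybar = -21.7500.
Then S_xx = sum((xi - xbar)^2) = 204.7500.
S_xy = sum((xi - xbar)(yi - ybar)) = -628.2500.
b1 = S_xy / S_xx = -628.2500 / 204.7500 = -3.0684.

-3.0684


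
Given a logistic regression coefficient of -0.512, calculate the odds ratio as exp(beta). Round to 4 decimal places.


exp(-0.512) = 0.5993.
So the odds ratio is 0.5993.

0.5993


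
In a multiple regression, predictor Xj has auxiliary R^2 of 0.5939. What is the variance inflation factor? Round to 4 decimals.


Using VIF = 1/(1 - R^2_j):
1 - 0.5939 = 0.4061.
VIF = 2.4624.

2.4624


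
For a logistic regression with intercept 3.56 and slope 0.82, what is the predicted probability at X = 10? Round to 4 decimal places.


z = 3.56 + 0.82 * 10 = 11.7600.
Sigmoid: P = 1 / (1 + exp(-11.7600)) = 1.0000.

1.0000


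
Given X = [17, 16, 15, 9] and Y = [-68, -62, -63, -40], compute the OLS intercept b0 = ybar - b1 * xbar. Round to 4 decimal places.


The slope is b1 = -3.4258.
Sample means are xbar = 14.2500 and ybar = -58.2500.
Intercept: b0 = -58.2500 - (-3.4258)(14.2500) = -9.4323.

-9.4323


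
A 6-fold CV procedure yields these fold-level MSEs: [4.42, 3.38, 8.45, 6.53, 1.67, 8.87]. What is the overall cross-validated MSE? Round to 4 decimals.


Total MSE across folds = 33.3200.
CV-MSE = 33.3200/6 = 5.5533.

5.5533


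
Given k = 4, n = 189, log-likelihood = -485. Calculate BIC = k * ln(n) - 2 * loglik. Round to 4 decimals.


Compute k*ln(n) = 4*ln(189) = 4*5.241747 = 20.966988.
Then -2*loglik = 970.
BIC = 20.966988 + 970 = 990.966988, which rounds to 990.9670.

990.9670


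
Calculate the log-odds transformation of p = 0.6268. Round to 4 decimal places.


Compute the odds: 0.6268/0.3732 = 1.6795.
Take the natural log: ln(1.6795) = 0.5185.

0.5185


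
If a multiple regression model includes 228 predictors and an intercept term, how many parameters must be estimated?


Each predictor gets one coefficient, plus one intercept.
Total parameters = 228 + 1 = 229.

229


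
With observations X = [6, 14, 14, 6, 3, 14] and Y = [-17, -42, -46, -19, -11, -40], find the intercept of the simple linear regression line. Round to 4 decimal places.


First find the slope: b1 = -2.9686.
Means: xbar = 9.5000, ybar = -29.1667.
b0 = ybar - b1 * xbar = -29.1667 - -2.9686 * 9.5000 = -0.9647.

-0.9647


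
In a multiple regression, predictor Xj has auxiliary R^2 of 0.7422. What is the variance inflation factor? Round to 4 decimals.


VIF = 1 / (1 - 0.7422).
= 1 / 0.2578 = 3.8790.

3.8790


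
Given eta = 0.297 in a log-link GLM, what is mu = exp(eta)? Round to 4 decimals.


mu = exp(eta) = exp(0.297).
= 1.3458.

1.3458


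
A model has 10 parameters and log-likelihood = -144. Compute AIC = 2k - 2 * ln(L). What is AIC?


AIC = 2*10 - 2*(-144).
= 20 + 288 = 308.

308


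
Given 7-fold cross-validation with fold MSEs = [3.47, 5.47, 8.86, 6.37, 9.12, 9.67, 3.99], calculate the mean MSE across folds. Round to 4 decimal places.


Add all fold MSEs: 46.9500.
Divide by k = 7: 46.9500/7 = 6.7071.

6.7071


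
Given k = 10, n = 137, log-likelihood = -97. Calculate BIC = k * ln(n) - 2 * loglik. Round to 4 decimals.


k * ln(n) = 10 * ln(137) = 10 * 4.919981 = 49.199810.
-2 * loglik = -2 * (-97) = 194.
BIC = 49.199810 + 194 = 243.199810, which rounds to 243.1998.

243.1998


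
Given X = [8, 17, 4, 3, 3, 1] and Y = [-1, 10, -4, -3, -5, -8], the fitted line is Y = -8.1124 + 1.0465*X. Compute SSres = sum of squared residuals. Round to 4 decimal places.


Compute predicted values, then residuals = yi - yhat_i.
Residuals: [-1.2596, 0.3219, -0.0736, 1.9729, -0.0271, -0.9341].
SSres = sum(residual^2) = 6.4612.

6.4612


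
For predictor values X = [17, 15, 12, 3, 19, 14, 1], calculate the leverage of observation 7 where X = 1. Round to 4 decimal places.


Mean of X: xbar = 11.5714.
SXX = 287.7143.
For X = 1: h = 1/7 + (1 - 11.5714)^2/287.7143 = 0.5313.

0.5313


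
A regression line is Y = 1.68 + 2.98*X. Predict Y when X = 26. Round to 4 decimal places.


Predicted value:
Y = 1.68 + (2.98)(26) = 1.68 + 77.4800 = 79.1600.

79.1600


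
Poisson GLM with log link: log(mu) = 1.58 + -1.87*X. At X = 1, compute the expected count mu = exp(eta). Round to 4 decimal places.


eta = 1.58 + -1.87 * 1 = -0.2900.
mu = exp(-0.2900) = 0.7483.

0.7483


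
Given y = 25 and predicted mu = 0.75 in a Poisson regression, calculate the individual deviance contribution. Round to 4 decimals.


Compute y*ln(y/mu) = 25*ln(25/0.75) = 25*3.506558 = 87.663950.
y - mu = 24.25.
D = 2*(87.663950 - (24.25)) = 126.827900, which rounds to 126.8279.

126.8279


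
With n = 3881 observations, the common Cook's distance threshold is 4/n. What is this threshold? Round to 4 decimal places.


The threshold is 4/n.
4/3881 = 0.0010.

0.0010


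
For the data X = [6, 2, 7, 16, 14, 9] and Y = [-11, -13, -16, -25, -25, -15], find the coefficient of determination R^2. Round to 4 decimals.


After computing the OLS fit (b0=-7.9706, b1=-1.0588):
SSres = 31.0294, SStot = 183.5000.
R^2 = 1 - 31.0294/183.5000 = 0.8309.

0.8309


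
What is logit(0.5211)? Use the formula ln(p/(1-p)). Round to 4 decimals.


The odds are p/(1-p) = 0.5211 / 0.4789 = 1.0881.
logit(p) = ln(1.0881) = 0.0845.

0.0845


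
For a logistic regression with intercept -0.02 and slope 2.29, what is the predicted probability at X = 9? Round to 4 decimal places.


Linear predictor: z = -0.02 + 2.29 * 9 = 20.5900.
P = 1/(1 + exp(-20.5900)) = 1/(1 + 0.0000) = 1.0000.

1.0000


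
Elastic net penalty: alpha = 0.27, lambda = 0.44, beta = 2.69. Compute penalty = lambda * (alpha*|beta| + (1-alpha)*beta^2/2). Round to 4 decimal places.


Compute:
L1 = 0.27 * 2.69 = 0.7263.
L2 = 0.73 * 2.69^2 / 2 = 2.6412.
Penalty = 0.44 * (0.7263 + 2.6412) = 1.4817.

1.4817


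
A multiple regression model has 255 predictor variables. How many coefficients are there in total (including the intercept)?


Each predictor gets one coefficient, plus one intercept.
Total parameters = 255 + 1 = 256.

256


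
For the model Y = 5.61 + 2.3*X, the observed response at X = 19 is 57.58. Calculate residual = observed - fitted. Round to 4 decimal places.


Compute yhat = 5.61 + (2.3)(19) = 49.3100.
Residual = actual - predicted = 57.58 - 49.3100 = 8.2700.

8.2700


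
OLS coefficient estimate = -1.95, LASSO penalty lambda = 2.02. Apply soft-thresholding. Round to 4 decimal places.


Check: |-1.95| = 1.95 vs lambda = 2.02.
Since |beta| <= lambda, the coefficient is set to 0.
Soft-thresholded coefficient = 0.0000.

0.0000


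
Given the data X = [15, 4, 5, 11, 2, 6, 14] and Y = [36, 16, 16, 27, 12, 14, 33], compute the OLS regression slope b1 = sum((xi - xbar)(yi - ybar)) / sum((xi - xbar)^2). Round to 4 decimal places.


Calculate xbar = 8.1429, ybar = 22.0000.
S_xx = 158.8571, S_xy = 297.0000.
Using b1 = S_xy / S_xx = 297.0000 / 158.8571, we get b1 = 1.8696.

1.8696


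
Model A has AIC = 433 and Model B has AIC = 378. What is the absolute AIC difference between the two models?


Compute |433 - 378| = 55.
Model B has the smaller AIC.

55


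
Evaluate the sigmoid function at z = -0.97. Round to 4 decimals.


exp(0.9700) = 2.6379.
1 + exp(-z) = 3.6379.
sigmoid = 1/3.6379 = 0.2749.

0.2749


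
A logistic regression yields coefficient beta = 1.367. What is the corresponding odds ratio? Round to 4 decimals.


Odds ratio = exp(beta) = exp(1.367).
= 3.9236.

3.9236


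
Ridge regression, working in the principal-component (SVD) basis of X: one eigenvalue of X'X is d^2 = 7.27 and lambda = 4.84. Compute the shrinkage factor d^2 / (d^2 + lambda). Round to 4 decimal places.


Compute the denominator: 7.27 + 4.84 = 12.1100.
Shrinkage factor = 7.27 / 12.1100 = 0.6003.

0.6003


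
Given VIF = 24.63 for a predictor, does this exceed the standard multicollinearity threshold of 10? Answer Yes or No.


Check: VIF = 24.63 vs threshold = 10.
Since 24.63 >= 10, the answer is Yes.

Yes


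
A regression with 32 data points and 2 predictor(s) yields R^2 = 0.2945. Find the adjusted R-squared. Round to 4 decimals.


Using the formula:
(1 - 0.2945) = 0.7055.
Multiply by 31/29: 0.7055 * 31 = 21.8705, then 21.8705 / 29 = 0.7542.
Adj R^2 = 1 - 0.7542 = 0.2458.

0.2458


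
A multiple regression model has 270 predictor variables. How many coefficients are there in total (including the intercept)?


Including the intercept, the model has 270 predictor coefficients + 1 intercept.
Total = 271.

271


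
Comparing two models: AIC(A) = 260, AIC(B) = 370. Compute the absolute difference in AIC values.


Absolute difference = |260 - 370| = 110.
The model with lower AIC (A) is preferred.

110


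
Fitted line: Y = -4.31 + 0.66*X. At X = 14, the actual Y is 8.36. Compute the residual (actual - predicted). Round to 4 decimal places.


Fitted value at X = 14 is yhat = -4.31 + 0.66*14 = 4.9300.
Residual = 8.36 - 4.9300 = 3.4300.

3.4300


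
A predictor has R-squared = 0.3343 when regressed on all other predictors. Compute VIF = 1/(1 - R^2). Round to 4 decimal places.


Denominator: 1 - 0.3343 = 0.6657.
VIF = 1 / 0.6657 = 1.5022.

1.5022


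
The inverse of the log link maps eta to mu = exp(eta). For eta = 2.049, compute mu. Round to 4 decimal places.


mu = exp(eta) = exp(2.049).
= 7.7601.

7.7601


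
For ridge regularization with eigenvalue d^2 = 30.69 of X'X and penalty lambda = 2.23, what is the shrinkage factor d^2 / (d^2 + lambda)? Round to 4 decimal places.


d^2 + lambda = 30.69 + 2.23 = 32.9200.
Shrinkage factor = 30.69/32.9200 = 0.9323.

0.9323


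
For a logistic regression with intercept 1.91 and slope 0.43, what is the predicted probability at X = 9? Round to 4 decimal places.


Compute z = 1.91 + (0.43)(9) = 5.7800.
exp(-z) = 0.0031.
P = 1/(1 + 0.0031) = 0.9969.

0.9969


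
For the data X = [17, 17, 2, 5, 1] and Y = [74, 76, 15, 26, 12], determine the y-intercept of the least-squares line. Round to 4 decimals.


The slope is b1 = 3.9843.
Sample means are xbar = 8.4000 and ybar = 40.6000.
Intercept: b0 = 40.6000 - (3.9843)(8.4000) = 7.1317.

7.1317


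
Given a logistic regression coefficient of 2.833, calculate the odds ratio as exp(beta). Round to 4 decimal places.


exp(2.833) = 16.9964.
So the odds ratio is 16.9964.

16.9964


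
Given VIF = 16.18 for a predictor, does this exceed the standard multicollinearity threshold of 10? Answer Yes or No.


The threshold is 10.
VIF = 16.18 is >= 10.
Multicollinearity indication: Yes.

Yes


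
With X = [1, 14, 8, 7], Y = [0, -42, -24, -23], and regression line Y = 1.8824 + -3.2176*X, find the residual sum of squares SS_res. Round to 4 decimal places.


Compute predicted values, then residuals = yi - yhat_i.
Residuals: [1.3352, 1.1640, -0.1416, -2.3592].
SSres = sum(residual^2) = 8.7235.

8.7235


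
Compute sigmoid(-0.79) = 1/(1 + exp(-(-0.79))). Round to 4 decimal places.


exp(0.7900) = 2.2034.
1 + exp(-z) = 3.2034.
sigmoid = 1/3.2034 = 0.3122.

0.3122


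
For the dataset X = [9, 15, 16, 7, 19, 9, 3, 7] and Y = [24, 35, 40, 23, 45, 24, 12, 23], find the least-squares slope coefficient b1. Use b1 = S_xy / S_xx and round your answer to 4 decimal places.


The sample means are xbar = 10.6250 and ybar = 28.2500.
Compute S_xx = 207.8750 and S_xy = 408.7500.
Slope b1 = S_xy / S_xx = 408.7500 / 207.8750 = 1.9663.

1.9663


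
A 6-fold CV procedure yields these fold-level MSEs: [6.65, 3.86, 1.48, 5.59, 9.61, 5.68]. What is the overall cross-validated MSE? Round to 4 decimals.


Total MSE across folds = 32.8700.
CV-MSE = 32.8700/6 = 5.4783.

5.4783


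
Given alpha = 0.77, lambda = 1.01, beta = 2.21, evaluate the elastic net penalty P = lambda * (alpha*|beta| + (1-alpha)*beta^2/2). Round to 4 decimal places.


Compute:
L1 = 0.77 * 2.21 = 1.7017.
L2 = 0.23 * 2.21^2 / 2 = 0.5617.
Penalty = 1.01 * (1.7017 + 0.5617) = 2.2860.

2.2860


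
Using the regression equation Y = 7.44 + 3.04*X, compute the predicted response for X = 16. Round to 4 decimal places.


Plug X = 16 into Y = 7.44 + 3.04*X:
Y = 7.44 + 48.6400 = 56.0800.

56.0800


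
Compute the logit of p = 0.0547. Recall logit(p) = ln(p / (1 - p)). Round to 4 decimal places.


The odds are p/(1-p) = 0.0547 / 0.9453 = 0.0579.
logit(p) = ln(0.0579) = -2.8496.

-2.8496


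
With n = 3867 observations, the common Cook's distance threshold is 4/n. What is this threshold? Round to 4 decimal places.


Using the rule of thumb:
Threshold = 4 / 3867 = 0.0010.

0.0010


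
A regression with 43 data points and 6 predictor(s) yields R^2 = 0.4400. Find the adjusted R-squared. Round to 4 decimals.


Using the formula:
(1 - 0.4400) = 0.5600.
Multiply by 42/36: 0.5600 * 42 = 23.5200, then 23.5200 / 36 = 0.6533.
Adj R^2 = 1 - 0.6533 = 0.3467.

0.3467


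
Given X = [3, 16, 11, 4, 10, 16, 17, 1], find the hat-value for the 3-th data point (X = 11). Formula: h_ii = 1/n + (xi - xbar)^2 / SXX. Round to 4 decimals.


Compute xbar = 9.7500 with n = 8 observations.
SXX = 287.5000.
Leverage = 1/8 + (11 - 9.7500)^2/287.5000 = 0.1304.

0.1304


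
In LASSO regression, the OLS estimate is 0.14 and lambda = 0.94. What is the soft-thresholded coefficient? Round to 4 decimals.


Absolute value: |0.14| = 0.14.
Compare to lambda = 0.94.
Since |beta| <= lambda, the coefficient is set to 0.

0.0000


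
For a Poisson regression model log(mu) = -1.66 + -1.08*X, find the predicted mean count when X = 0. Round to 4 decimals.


eta = -1.66 + -1.08 * 0 = -1.6600.
mu = exp(-1.6600) = 0.1901.

0.1901


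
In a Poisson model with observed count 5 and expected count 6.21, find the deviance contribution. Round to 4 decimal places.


First: ln(5/6.21) = -0.216723.
Then: 5 * -0.216723 = -1.083615.
y - mu = 5 - 6.21 = -1.21.
D = 2(-1.083615 - -1.21) = 0.252770, which rounds to 0.2528.

0.2528


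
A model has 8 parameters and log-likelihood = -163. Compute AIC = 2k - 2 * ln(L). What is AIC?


AIC = 2*8 - 2*(-163).
= 16 + 326 = 342.

342


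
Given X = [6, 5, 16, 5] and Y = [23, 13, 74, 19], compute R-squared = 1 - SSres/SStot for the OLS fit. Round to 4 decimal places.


Fit the OLS line: b0 = -9.6105, b1 = 5.2326.
SSres = 20.0988.
SStot = 2374.7500.
R^2 = 1 - 20.0988/2374.7500 = 0.9915.

0.9915


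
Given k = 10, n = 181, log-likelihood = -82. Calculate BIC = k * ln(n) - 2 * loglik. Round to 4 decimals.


ln(181) = 5.198497.
k * ln(n) = 10 * 5.198497 = 51.984970.
-2L = 164.
BIC = 51.984970 + 164 = 215.984970, which rounds to 215.9850.

215.9850


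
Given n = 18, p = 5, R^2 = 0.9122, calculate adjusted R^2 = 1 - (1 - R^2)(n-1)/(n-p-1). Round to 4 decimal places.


Using the formula:
(1 - 0.9122) = 0.0878.
Multiply by 17/12: 0.0878 * 17 = 1.4926, then 1.4926 / 12 = 0.1244.
Adj R^2 = 1 - 0.1244 = 0.8756.

0.8756


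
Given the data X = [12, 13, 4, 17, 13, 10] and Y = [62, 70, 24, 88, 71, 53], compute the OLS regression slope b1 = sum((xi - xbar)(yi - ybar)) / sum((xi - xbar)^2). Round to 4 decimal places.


Calculate xbar = 11.5000, ybar = 61.3333.
S_xx = 93.5000, S_xy = 467.0000.
Using b1 = S_xy / S_xx = 467.0000 / 93.5000, we get b1 = 4.9947.

4.9947


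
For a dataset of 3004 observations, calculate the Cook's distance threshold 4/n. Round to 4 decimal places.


The threshold is 4/n.
4/3004 = 0.0013.

0.0013


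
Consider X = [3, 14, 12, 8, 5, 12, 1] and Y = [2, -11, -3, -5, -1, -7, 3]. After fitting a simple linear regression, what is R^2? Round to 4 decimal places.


Fit the OLS line: b0 = 4.0000, b1 = -0.9091.
SSres = 24.1818.
SStot = 148.8571.
R^2 = 1 - 24.1818/148.8571 = 0.8376.

0.8376


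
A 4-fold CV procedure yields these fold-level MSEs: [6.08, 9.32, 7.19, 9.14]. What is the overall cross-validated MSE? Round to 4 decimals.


Sum of fold MSEs = 31.7300.
Average = 31.7300 / 4 = 7.9325.

7.9325


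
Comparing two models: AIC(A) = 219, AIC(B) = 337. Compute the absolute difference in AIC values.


Absolute difference = |219 - 337| = 118.
The model with lower AIC (A) is preferred.

118


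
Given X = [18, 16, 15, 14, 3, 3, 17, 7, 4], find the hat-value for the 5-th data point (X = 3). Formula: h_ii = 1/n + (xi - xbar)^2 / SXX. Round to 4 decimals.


Compute xbar = 10.7778 with n = 9 observations.
SXX = 327.5556.
Leverage = 1/9 + (3 - 10.7778)^2/327.5556 = 0.2958.

0.2958


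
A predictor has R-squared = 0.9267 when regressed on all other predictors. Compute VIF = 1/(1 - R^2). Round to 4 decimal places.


Using VIF = 1/(1 - R^2_j):
1 - 0.9267 = 0.0733.
VIF = 13.6426.

13.6426


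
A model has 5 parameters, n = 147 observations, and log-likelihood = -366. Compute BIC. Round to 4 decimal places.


k * ln(n) = 5 * ln(147) = 5 * 4.990433 = 24.952165.
-2 * loglik = -2 * (-366) = 732.
BIC = 24.952165 + 732 = 756.952165, which rounds to 756.9522.

756.9522


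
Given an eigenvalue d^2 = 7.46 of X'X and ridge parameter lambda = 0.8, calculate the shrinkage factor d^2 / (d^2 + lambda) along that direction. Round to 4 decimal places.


Denominator = d^2 + lambda = 7.46 + 0.8 = 8.2600.
Shrinkage = 7.46 / 8.2600 = 0.9031.

0.9031


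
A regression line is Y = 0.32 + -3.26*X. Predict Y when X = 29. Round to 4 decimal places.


Predicted value:
Y = 0.32 + (-3.26)(29) = 0.32 + -94.5400 = -94.2200.

-94.2200


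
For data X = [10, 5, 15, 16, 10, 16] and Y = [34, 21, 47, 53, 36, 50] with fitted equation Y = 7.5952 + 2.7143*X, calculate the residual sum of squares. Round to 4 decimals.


Compute predicted values, then residuals = yi - yhat_i.
Residuals: [-0.7382, -0.1667, -1.3097, 1.9760, 1.2618, -1.0240].
SSres = sum(residual^2) = 8.8333.

8.8333


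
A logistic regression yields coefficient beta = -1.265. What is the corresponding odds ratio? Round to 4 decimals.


Odds ratio = exp(beta) = exp(-1.265).
= 0.2822.

0.2822


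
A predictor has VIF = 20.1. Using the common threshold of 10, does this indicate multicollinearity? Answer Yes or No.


Check: VIF = 20.1 vs threshold = 10.
Since 20.1 >= 10, the answer is Yes.

Yes


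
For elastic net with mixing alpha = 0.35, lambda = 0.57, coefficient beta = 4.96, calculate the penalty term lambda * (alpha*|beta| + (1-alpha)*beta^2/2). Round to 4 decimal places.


Compute:
L1 = 0.35 * 4.96 = 1.7360.
L2 = 0.65 * 4.96^2 / 2 = 7.9955.
Penalty = 0.57 * (1.7360 + 7.9955) = 5.5470.

5.5470


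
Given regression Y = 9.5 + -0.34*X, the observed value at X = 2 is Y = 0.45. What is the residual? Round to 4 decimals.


Fitted value at X = 2 is yhat = 9.5 + -0.34*2 = 8.8200.
Residual = 0.45 - 8.8200 = -8.3700.

-8.3700


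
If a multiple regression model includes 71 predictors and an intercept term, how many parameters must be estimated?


Total coefficients = number of predictors + 1 (for the intercept).
= 71 + 1 = 72.

72


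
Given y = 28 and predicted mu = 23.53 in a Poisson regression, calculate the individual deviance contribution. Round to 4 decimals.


Compute y*ln(y/mu) = 28*ln(28/23.53) = 28*0.173928 = 4.869984.
y - mu = 4.47.
D = 2*(4.869984 - (4.47)) = 0.799968, which rounds to 0.8000.

0.8000


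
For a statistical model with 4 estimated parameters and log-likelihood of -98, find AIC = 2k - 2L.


AIC = 2k - 2*loglik = 2(4) - 2(-98).
= 8 + 196 = 204.

204


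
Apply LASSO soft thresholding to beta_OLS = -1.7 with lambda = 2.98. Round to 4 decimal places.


Check: |-1.7| = 1.7 vs lambda = 2.98.
Since |beta| <= lambda, the coefficient is set to 0.
Soft-thresholded coefficient = 0.0000.

0.0000


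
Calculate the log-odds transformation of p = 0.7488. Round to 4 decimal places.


1 - p = 0.2512.
p/(1-p) = 2.9809.
logit = ln(2.9809) = 1.0922.

1.0922


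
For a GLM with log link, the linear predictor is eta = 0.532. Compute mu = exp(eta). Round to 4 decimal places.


Apply the inverse link:
mu = e^0.532 = 1.7023.

1.7023


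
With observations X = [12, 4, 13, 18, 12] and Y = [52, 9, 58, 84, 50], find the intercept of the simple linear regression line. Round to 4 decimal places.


Compute b1 = 5.3631 from the OLS formula.
With xbar = 11.8000 and ybar = 50.6000, the intercept is:
b0 = 50.6000 - 5.3631 * 11.8000 = -12.6845.

-12.6845


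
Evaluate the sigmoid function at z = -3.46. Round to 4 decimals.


exp(3.4600) = 31.8170.
1 + exp(-z) = 32.8170.
sigmoid = 1/32.8170 = 0.0305.

0.0305


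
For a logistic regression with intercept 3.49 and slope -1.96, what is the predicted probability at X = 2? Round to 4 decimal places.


z = 3.49 + -1.96 * 2 = -0.4300.
Sigmoid: P = 1 / (1 + exp(0.4300)) = 0.3941.

0.3941


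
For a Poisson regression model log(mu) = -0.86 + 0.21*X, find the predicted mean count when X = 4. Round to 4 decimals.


Compute eta = -0.86 + 0.21 * 4 = -0.0200.
Apply inverse link: mu = e^-0.0200 = 0.9802.

0.9802


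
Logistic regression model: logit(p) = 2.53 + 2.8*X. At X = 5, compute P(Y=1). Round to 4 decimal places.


z = 2.53 + 2.8 * 5 = 16.5300.
Sigmoid: P = 1 / (1 + exp(-16.5300)) = 1.0000.

1.0000


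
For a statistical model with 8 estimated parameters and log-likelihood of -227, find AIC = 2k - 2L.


AIC = 2k - 2*loglik = 2(8) - 2(-227).
= 16 + 454 = 470.

470


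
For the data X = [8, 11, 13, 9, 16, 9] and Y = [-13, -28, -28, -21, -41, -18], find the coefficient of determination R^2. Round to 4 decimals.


The fitted line is Y = 9.6014 + -3.1304*X.
SSres = 32.0507, SStot = 482.8333.
R^2 = 1 - SSres/SStot = 0.9336.

0.9336


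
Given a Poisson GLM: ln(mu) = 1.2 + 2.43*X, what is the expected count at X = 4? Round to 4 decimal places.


eta = 1.2 + 2.43 * 4 = 10.9200.
mu = exp(10.9200) = 55270.7989.

55270.7989


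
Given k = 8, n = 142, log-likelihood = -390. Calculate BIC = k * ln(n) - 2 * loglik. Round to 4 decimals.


ln(142) = 4.955827.
k * ln(n) = 8 * 4.955827 = 39.646616.
-2L = 780.
BIC = 39.646616 + 780 = 819.646616, which rounds to 819.6466.

819.6466


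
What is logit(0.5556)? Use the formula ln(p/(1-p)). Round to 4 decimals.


The odds are p/(1-p) = 0.5556 / 0.4444 = 1.2502.
logit(p) = ln(1.2502) = 0.2233.

0.2233


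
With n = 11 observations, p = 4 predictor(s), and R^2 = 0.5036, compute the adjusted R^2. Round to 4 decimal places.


Plug in: Adj R^2 = 1 - (1 - 0.5036) * 10/6.
= 1 - 0.4964 * 10/6
= 1 - 4.9640 / 6
= 1 - 0.8273 = 0.1727.

0.1727


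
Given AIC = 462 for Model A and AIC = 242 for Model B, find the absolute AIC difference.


Absolute difference = |462 - 242| = 220.
The model with lower AIC (B) is preferred.

220


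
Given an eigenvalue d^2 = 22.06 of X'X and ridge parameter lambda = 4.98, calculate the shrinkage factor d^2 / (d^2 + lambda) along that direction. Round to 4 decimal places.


Compute the denominator: 22.06 + 4.98 = 27.0400.
Shrinkage factor = 22.06 / 27.0400 = 0.8158.

0.8158


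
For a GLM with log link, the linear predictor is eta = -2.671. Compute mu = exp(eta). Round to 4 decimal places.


Apply the inverse link:
mu = e^-2.671 = 0.0692.

0.0692


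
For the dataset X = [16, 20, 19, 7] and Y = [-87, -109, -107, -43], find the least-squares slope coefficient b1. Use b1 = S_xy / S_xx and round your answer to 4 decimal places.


First compute the means: xbar = 15.5000, ybar = -86.5000.
Then S_xx = sum((xi - xbar)^2) = 105.0000.
S_xy = sum((xi - xbar)(yi - ybar)) = -543.0000.
b1 = S_xy / S_xx = -543.0000 / 105.0000 = -5.1714.

-5.1714


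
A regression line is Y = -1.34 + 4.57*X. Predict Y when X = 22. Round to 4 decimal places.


Plug X = 22 into Y = -1.34 + 4.57*X:
Y = -1.34 + 100.5400 = 99.2000.

99.2000


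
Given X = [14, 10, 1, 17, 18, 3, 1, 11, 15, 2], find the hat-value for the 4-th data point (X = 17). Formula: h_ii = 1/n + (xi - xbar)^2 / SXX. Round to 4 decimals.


Mean of X: xbar = 9.2000.
SXX = 423.6000.
For X = 17: h = 1/10 + (17 - 9.2000)^2/423.6000 = 0.2436.

0.2436


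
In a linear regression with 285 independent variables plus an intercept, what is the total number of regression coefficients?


Each predictor gets one coefficient, plus one intercept.
Total parameters = 285 + 1 = 286.

286


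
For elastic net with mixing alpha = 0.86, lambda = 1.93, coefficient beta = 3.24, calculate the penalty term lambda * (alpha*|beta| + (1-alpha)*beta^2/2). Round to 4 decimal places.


alpha * |beta| = 0.86 * 3.24 = 2.7864.
(1-alpha) * beta^2/2 = 0.14 * 10.4976/2 = 0.7348.
Total = 1.93 * (2.7864 + 0.7348) = 6.7960.

6.7960


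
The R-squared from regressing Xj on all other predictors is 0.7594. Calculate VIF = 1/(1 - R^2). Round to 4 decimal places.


Denominator: 1 - 0.7594 = 0.2406.
VIF = 1 / 0.2406 = 4.1563.

4.1563


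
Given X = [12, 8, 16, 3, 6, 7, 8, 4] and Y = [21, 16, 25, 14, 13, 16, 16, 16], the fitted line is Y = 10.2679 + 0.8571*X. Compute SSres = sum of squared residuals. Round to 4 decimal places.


Predicted values from Y = 10.2679 + 0.8571*X.
Residuals: [0.4469, -1.1247, 1.0185, 1.1608, -2.4105, -0.2676, -1.1247, 2.3037].
SSres = 16.3036.

16.3036


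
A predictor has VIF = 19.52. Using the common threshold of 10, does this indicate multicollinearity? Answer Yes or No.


The threshold is 10.
VIF = 19.52 is >= 10.
Multicollinearity indication: Yes.

Yes


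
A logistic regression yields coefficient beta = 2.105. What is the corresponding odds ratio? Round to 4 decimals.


The odds ratio is computed as:
OR = e^(2.105) = 8.2071.

8.2071


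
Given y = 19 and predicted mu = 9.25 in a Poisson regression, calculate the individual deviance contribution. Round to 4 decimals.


First: ln(19/9.25) = 0.719815.
Then: 19 * 0.719815 = 13.676485.
y - mu = 19 - 9.25 = 9.75.
D = 2(13.676485 - 9.75) = 7.852970, which rounds to 7.8530.

7.8530


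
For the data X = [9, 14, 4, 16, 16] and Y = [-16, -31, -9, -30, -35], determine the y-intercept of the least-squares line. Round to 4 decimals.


Compute b1 = -2.0790 from the OLS formula.
With xbar = 11.8000 and ybar = -24.2000, the intercept is:
b0 = -24.2000 - -2.0790 * 11.8000 = 0.3327.

0.3327


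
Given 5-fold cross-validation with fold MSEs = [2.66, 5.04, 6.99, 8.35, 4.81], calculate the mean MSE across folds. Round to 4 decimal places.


Add all fold MSEs: 27.8500.
Divide by k = 5: 27.8500/5 = 5.5700.

5.5700


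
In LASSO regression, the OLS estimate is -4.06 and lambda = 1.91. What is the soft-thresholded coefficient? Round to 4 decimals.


|beta_OLS| = 4.06.
lambda = 1.91.
Since |beta| > lambda, coefficient = sign(beta)*(|beta| - lambda) = -2.1500.
Result = -2.1500.

-2.1500


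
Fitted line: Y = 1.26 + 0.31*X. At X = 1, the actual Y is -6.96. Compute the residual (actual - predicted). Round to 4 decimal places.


Fitted value at X = 1 is yhat = 1.26 + 0.31*1 = 1.5700.
Residual = -6.96 - 1.5700 = -8.5300.

-8.5300


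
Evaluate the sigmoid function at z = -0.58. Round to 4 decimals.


Compute exp(0.5800) = 1.7860.
Sigmoid = 1 / (1 + 1.7860) = 1 / 2.7860 = 0.3589.

0.3589


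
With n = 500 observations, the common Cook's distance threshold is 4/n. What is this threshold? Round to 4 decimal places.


The threshold is 4/n.
4/500 = 0.0080.

0.0080


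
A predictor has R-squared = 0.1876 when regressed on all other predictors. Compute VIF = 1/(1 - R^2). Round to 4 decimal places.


VIF = 1 / (1 - 0.1876).
= 1 / 0.8124 = 1.2309.

1.2309


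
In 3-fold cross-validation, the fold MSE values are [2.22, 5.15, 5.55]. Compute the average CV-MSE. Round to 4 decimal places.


Add all fold MSEs: 12.9200.
Divide by k = 3: 12.9200/3 = 4.3067.

4.3067


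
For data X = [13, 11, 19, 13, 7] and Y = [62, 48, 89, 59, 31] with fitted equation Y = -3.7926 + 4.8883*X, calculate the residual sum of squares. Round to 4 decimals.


For each point, residual = actual - predicted.
Residuals: [2.2447, -1.9787, -0.0851, -0.7553, 0.5745].
Sum of squared residuals = 9.8617.

9.8617


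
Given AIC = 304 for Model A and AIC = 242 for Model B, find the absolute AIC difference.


|AIC_A - AIC_B| = |304 - 242| = 62.
Model B is preferred (lower AIC).

62


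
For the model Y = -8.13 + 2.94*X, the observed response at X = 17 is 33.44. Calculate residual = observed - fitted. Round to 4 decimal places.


Fitted value at X = 17 is yhat = -8.13 + 2.94*17 = 41.8500.
Residual = 33.44 - 41.8500 = -8.4100.

-8.4100


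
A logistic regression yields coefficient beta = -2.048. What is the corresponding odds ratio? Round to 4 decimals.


The odds ratio is computed as:
OR = e^(-2.048) = 0.1290.

0.1290


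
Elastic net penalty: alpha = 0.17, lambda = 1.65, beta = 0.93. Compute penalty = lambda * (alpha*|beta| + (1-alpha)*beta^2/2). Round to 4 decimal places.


alpha * |beta| = 0.17 * 0.93 = 0.1581.
(1-alpha) * beta^2/2 = 0.83 * 0.8649/2 = 0.3589.
Total = 1.65 * (0.1581 + 0.3589) = 0.8531.

0.8531


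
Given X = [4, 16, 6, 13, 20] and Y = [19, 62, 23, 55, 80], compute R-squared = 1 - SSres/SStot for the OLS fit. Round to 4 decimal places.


The fitted line is Y = 2.0619 + 3.8761*X.
SSres = 18.4248, SStot = 2734.8000.
R^2 = 1 - SSres/SStot = 0.9933.

0.9933


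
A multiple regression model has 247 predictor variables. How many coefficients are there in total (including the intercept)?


Each predictor gets one coefficient, plus one intercept.
Total parameters = 247 + 1 = 248.

248


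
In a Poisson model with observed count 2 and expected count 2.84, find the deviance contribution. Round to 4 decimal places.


y/mu = 2/2.84 = 0.704225 (approx.), and ln(2/2.84) = -0.350657.
y * ln(y/mu) = 2 * -0.350657 = -0.701314.
y - mu = -0.84.
D = 2 * (-0.701314 - -0.84) = 0.277372, which rounds to 0.2774.

0.2774


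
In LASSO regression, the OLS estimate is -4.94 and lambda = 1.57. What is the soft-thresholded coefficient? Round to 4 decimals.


|beta_OLS| = 4.94.
lambda = 1.57.
Since |beta| > lambda, coefficient = sign(beta)*(|beta| - lambda) = -3.3700.
Result = -3.3700.

-3.3700


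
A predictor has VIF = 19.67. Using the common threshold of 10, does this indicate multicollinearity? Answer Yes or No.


Check: VIF = 19.67 vs threshold = 10.
Since 19.67 >= 10, the answer is Yes.

Yes


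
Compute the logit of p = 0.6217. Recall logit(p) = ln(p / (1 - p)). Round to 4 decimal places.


The odds are p/(1-p) = 0.6217 / 0.3783 = 1.6434.
logit(p) = ln(1.6434) = 0.4968.

0.4968


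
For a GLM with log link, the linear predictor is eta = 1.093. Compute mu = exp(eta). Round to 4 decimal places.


The inverse log link gives:
mu = exp(1.093) = 2.9832.

2.9832


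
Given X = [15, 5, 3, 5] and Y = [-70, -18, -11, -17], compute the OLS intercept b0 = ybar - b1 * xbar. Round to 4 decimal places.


Compute b1 = -5.0682 from the OLS formula.
With xbar = 7.0000 and ybar = -29.0000, the intercept is:
b0 = -29.0000 - -5.0682 * 7.0000 = 6.4773.

6.4773


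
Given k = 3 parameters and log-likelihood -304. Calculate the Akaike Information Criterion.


AIC = 2k - 2*loglik = 2(3) - 2(-304).
= 6 + 608 = 614.

614


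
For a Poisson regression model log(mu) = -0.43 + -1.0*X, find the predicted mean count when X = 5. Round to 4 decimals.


eta = -0.43 + -1.0 * 5 = -5.4300.
mu = exp(-5.4300) = 0.0044.

0.0044


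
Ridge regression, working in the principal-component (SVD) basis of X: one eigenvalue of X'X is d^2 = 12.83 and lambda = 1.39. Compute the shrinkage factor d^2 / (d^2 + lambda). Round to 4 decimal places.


d^2 + lambda = 12.83 + 1.39 = 14.2200.
Shrinkage factor = 12.83/14.2200 = 0.9023.

0.9023


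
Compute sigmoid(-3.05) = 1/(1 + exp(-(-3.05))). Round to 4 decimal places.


Compute exp(3.0500) = 21.1153.
Sigmoid = 1 / (1 + 21.1153) = 1 / 22.1153 = 0.0452.

0.0452


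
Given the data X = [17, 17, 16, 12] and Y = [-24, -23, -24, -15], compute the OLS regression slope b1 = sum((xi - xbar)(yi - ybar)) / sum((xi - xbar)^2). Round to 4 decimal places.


First compute the means: xbar = 15.5000, ybar = -21.5000.
Then S_xx = sum((xi - xbar)^2) = 17.0000.
S_xy = sum((xi - xbar)(yi - ybar)) = -30.0000.
b1 = S_xy / S_xx = -30.0000 / 17.0000 = -1.7647.

-1.7647


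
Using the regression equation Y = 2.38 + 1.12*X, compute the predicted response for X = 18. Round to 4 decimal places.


Predicted value:
Y = 2.38 + (1.12)(18) = 2.38 + 20.1600 = 22.5400.

22.5400


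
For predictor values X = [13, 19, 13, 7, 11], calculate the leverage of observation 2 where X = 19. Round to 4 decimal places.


Mean of X: xbar = 12.6000.
SXX = 75.2000.
For X = 19: h = 1/5 + (19 - 12.6000)^2/75.2000 = 0.7447.

0.7447
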